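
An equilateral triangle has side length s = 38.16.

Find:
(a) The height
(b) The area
(a) The height splits the triangle into two 30-60-90 halves: h = s·√3/2 = 38.16·1.73205/2 ≈ 66.0951/2 ≈ 33.0475
(b) Area = (√3/4)·s² = (√3/4)·38.16² = (√3/4)·1456.1856 ≈ 0.433013·1456.1856 ≈ 630.547

Height = 33.05, Area = 630.5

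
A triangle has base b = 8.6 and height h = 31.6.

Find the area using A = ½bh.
A = ½·b·h = ½·8.6·31.6 = ½·271.76 = 135.88

Area = 135.88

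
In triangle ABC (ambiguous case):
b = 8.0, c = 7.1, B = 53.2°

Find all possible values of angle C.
b/sin(B) = c/sin(C)  ⇒  sin(C) = c·sin(B)/b = 7.1·sin(53.2°)/8.0
sin(53.2°) ≈ 0.800731
sin(C) ≈ 7.1·0.800731/8.0 ≈ 5.68519/8.0 ≈ 0.710649
Candidate 1: C₁ = arcsin(0.710649) ≈ 45.2878°  →  A = 180° − 53.2° − 45.2878° ≈ 81.5122° > 0, valid
Candidate 2: C₂ = 180° − C₁ ≈ 134.712°  →  A = 180° − 53.2° − 134.712° ≈ -7.9122° ≤ 0, not a valid triangle

C = 45.29° (one solution)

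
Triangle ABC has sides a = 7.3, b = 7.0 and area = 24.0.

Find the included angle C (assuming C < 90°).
Area = ½·a·b·sin(C)  ⇒  sin(C) = 2·Area/(a·b) = 2·24.0/(7.3·7.0) = 48/51.1 ≈ 0.939335
C = arcsin(0.939335) ≈ 69.9401° (taking the acute solution since C < 90°)

C = 69.94°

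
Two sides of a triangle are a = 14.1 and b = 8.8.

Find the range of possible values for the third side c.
Triangle inequality: |a − b| < c < a + b
|a − b| = |14.1 − 8.8| = 5.3
a + b = 14.1 + 8.8 = 22.9

5.3 < c < 22.9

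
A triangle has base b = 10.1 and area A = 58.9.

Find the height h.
A = ½·b·h  ⇒  h = 2A/b = 2·58.9/10.1 = 117.8/10.1 ≈ 11.6634

h = 11.66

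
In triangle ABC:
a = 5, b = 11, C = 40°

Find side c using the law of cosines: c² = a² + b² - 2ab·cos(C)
c² = 5² + 11² − 2·5·11·cos(40°)
cos(40°) ≈ 0.766044
c² ≈ 25 + 121 − 110·(0.766044) ≈ 146 − 84.2649 ≈ 61.7351
c ≈ √61.7351 ≈ 7.85717

c = 7.857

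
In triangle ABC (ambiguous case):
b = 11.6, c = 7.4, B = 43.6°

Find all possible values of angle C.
b/sin(B) = c/sin(C)  ⇒  sin(C) = c·sin(B)/b = 7.4·sin(43.6°)/11.6
sin(43.6°) ≈ 0.68962
sin(C) ≈ 7.4·0.68962/11.6 ≈ 5.10318/11.6 ≈ 0.43993
Candidate 1: C₁ = arcsin(0.43993) ≈ 26.0994°  →  A = 180° − 43.6° − 26.0994° ≈ 110.301° > 0, valid
Candidate 2: C₂ = 180° − C₁ ≈ 153.901°  →  A = 180° − 43.6° − 153.901° ≈ -17.5006° ≤ 0, not a valid triangle

C = 26.1° (one solution)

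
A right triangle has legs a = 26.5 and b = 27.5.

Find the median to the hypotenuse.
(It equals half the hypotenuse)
Hypotenuse c = √(a² + b²) = √(702.25 + 756.25) = √1458.5 ≈ 38.1903
Median to hypotenuse = c/2 ≈ 38.1903/2 ≈ 19.0952

Median = 19.1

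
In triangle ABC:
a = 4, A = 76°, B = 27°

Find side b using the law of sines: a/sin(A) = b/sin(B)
a/sin(A) = b/sin(B)  ⇒  b = a·sin(B)/sin(A) = 4·sin(27°)/sin(76°)
sin(27°) ≈ 0.45399, sin(76°) ≈ 0.970296
b ≈ 4·0.45399/0.970296 ≈ 1.81596/0.970296 ≈ 1.87156

b = 1.872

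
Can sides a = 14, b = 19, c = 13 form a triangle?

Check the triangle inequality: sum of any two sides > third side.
a + b vs c: 14 + 19 = 33 > 13  ✓
a + c vs b: 14 + 13 = 27 > 19  ✓
b + c vs a: 19 + 13 = 32 > 14  ✓

Yes, triangle inequality satisfied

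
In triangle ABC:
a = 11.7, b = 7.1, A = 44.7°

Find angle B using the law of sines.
a/sin(A) = b/sin(B)  ⇒  sin(B) = b·sin(A)/a = 7.1·sin(44.7°)/11.7
sin(44.7°) ≈ 0.703395
sin(B) ≈ 7.1·0.703395/11.7 ≈ 4.9941/11.7 ≈ 0.426846
B = arcsin(0.426846) ≈ 25.2676°
(Since b ≤ a we need B ≤ A, so the obtuse alternative 180° − 25.2676° ≈ 154.732° is rejected.)

B = 25.27°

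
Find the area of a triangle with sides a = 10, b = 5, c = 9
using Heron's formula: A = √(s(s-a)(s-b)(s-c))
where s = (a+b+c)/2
s = (10 + 5 + 9)/2 = 24/2 = 12
s − a = 2, s − b = 7, s − c = 3
s(s−a)(s−b)(s−c) = 12·2·7·3 = 504
Area = √504 ≈ 22.4499

s = 12.0, Area = 22.45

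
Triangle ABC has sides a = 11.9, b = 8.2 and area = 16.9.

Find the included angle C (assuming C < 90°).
Area = ½·a·b·sin(C)  ⇒  sin(C) = 2·Area/(a·b) = 2·16.9/(11.9·8.2) = 33.8/97.58 ≈ 0.346382
C = arcsin(0.346382) ≈ 20.2662° (taking the acute solution since C < 90°)

C = 20.27°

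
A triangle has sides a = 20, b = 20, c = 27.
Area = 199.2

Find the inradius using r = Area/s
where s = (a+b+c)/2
s = (20 + 20 + 27)/2 = 67/2 = 33.5
r = Area/s = 199.2/33.5 ≈ 5.94627

r = 5.946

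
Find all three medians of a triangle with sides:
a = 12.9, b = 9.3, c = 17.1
Median formula: m_a = ½√(2b² + 2c² − a²) (and cyclically). a² = 166.41, b² = 86.49, c² = 292.41.
m_a = ½√(2·86.49 + 2·292.41 − 166.41) = ½√591.39 ≈ ½·24.3185 ≈ 12.1593
m_b = ½√(2·166.41 + 2·292.41 − 86.49) = ½√831.15 ≈ ½·28.8297 ≈ 14.4148
m_c = ½√(2·166.41 + 2·86.49 − 292.41) = ½√213.39 ≈ ½·14.6079 ≈ 7.30394

m_a = 12.16, m_b = 14.41, m_c = 7.304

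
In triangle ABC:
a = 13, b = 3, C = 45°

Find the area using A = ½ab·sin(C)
A = ½·a·b·sin(C) = ½·13·3·sin(45°)
sin(45°) ≈ 0.707107
A ≈ ½·39·0.707107 = 19.5·0.707107 ≈ 13.7886

Area = 13.79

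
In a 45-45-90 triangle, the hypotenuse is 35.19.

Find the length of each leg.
In a 45-45-90 triangle hypotenuse = leg·√2, so leg = hypotenuse/√2.
Leg = 35.19/√2 ≈ 35.19/1.41421 ≈ 24.8831

Each leg = 24.88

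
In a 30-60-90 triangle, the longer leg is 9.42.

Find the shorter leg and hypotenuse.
In a 30-60-90 triangle the sides are in ratio 1 : √3 : 2, so short leg = long leg/√3 and hypotenuse = 2·(short leg).
Short leg = 9.42/√3 ≈ 9.42/1.73205 ≈ 5.43864
Hypotenuse = 2·5.43864 ≈ 10.8773

Short leg = 5.439, Hypotenuse = 10.88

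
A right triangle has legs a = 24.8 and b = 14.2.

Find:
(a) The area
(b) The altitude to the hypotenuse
(a) The legs are perpendicular, so Area = ½·a·b = ½·24.8·14.2 = ½·352.16 = 176.08
(b) Hypotenuse c = √(a² + b²) = √(615.04 + 201.64) = √816.68 ≈ 28.5776
    Area = ½·c·h_c  ⇒  h_c = 2·Area/c = 352.16/28.5776 ≈ 12.3229

Area = 176.08, h_c = 12.32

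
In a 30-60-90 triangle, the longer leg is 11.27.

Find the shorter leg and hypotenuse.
In a 30-60-90 triangle the sides are in ratio 1 : √3 : 2, so short leg = long leg/√3 and hypotenuse = 2·(short leg).
Short leg = 11.27/√3 ≈ 11.27/1.73205 ≈ 6.50674
Hypotenuse = 2·6.50674 ≈ 13.0135

Short leg = 6.507, Hypotenuse = 13.01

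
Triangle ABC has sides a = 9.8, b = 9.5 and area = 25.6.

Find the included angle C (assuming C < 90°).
Area = ½·a·b·sin(C)  ⇒  sin(C) = 2·Area/(a·b) = 2·25.6/(9.8·9.5) = 51.2/93.1 ≈ 0.549946
C = arcsin(0.549946) ≈ 33.3633° (taking the acute solution since C < 90°)

C = 33.36°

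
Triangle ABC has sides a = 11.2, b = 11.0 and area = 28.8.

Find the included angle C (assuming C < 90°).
Area = ½·a·b·sin(C)  ⇒  sin(C) = 2·Area/(a·b) = 2·28.8/(11.2·11.0) = 57.6/123.2 ≈ 0.467532
C = arcsin(0.467532) ≈ 27.8742° (taking the acute solution since C < 90°)

C = 27.87°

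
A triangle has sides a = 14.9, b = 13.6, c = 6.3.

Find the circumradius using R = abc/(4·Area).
First find the area with Heron's formula.
s = (14.9 + 13.6 + 6.3)/2 = 17.4
Area = √(s(s−a)(s−b)(s−c)) = √(17.4·2.5·3.8·11.1) ≈ √1834.83 ≈ 42.8349
abc = 14.9·13.6·6.3 = 1276.632
R = abc/(4·Area) ≈ 1276.632/(4·42.8349) = 1276.632/171.34 ≈ 7.45088

R = 7.451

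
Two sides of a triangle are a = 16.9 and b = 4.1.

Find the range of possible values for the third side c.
Triangle inequality: |a − b| < c < a + b
|a − b| = |16.9 − 4.1| = 12.8
a + b = 16.9 + 4.1 = 21

12.8 < c < 21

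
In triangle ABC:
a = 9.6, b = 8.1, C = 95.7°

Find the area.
Two sides and the included angle (SAS): A = ½·a·b·sin(C) = ½·9.6·8.1·sin(95.7°)
sin(95.7°) ≈ 0.995056
A ≈ ½·77.76·0.995056 = 38.88·0.995056 ≈ 38.6878

Area = 38.69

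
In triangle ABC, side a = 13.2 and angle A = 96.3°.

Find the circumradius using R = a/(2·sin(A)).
R = a/(2·sin(A)) = 13.2/(2·sin(96.3°))
sin(96.3°) ≈ 0.993961
R ≈ 13.2/(2·0.993961) = 13.2/1.98792 ≈ 6.6401

R = 6.64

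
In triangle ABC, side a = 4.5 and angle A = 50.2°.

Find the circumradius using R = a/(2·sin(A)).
R = a/(2·sin(A)) = 4.5/(2·sin(50.2°))
sin(50.2°) ≈ 0.768284
R ≈ 4.5/(2·0.768284) = 4.5/1.53657 ≈ 2.92861

R = 2.929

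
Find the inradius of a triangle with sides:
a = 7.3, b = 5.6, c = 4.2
r = Area/s where s is the semi-perimeter.
s = (7.3 + 5.6 + 4.2)/2 = 17.1/2 = 8.55
Area = √(s(s−a)(s−b)(s−c)) = √(8.55·1.25·2.95·4.35) ≈ √137.147 ≈ 11.711
r ≈ 11.711/8.55 ≈ 1.36971

r = 1.37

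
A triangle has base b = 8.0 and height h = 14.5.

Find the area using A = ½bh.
A = ½·b·h = ½·8.0·14.5 = ½·116 = 58

Area = 58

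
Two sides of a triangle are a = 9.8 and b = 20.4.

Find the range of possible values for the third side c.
Triangle inequality: |a − b| < c < a + b
|a − b| = |9.8 − 20.4| = 10.6
a + b = 9.8 + 20.4 = 30.2

10.6 < c < 30.2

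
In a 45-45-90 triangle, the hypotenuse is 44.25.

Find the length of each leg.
In a 45-45-90 triangle hypotenuse = leg·√2, so leg = hypotenuse/√2.
Leg = 44.25/√2 ≈ 44.25/1.41421 ≈ 31.2895

Each leg = 31.29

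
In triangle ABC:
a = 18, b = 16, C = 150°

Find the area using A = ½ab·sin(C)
A = ½·a·b·sin(C) = ½·18·16·sin(150°)
sin(150°) ≈ 0.5
A ≈ ½·288·0.5 = 144·0.5 ≈ 72

Area = 72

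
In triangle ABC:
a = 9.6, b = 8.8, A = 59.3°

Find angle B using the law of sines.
a/sin(A) = b/sin(B)  ⇒  sin(B) = b·sin(A)/a = 8.8·sin(59.3°)/9.6
sin(59.3°) ≈ 0.859852
sin(B) ≈ 8.8·0.859852/9.6 ≈ 7.5667/9.6 ≈ 0.788198
B = arcsin(0.788198) ≈ 52.0174°
(Since b ≤ a we need B ≤ A, so the obtuse alternative 180° − 52.0174° ≈ 127.983° is rejected.)

B = 52.02°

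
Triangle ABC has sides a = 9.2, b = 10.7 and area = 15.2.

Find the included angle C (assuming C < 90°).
Area = ½·a·b·sin(C)  ⇒  sin(C) = 2·Area/(a·b) = 2·15.2/(9.2·10.7) = 30.4/98.44 ≈ 0.308818
C = arcsin(0.308818) ≈ 17.988° (taking the acute solution since C < 90°)

C = 17.99°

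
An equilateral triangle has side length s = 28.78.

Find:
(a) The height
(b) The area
(a) The height splits the triangle into two 30-60-90 halves: h = s·√3/2 = 28.78·1.73205/2 ≈ 49.8484/2 ≈ 24.9242
(b) Area = (√3/4)·s² = (√3/4)·28.78² = (√3/4)·828.2884 ≈ 0.433013·828.2884 ≈ 358.659

Height = 24.92, Area = 358.7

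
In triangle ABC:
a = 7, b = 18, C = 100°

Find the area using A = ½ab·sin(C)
A = ½·a·b·sin(C) = ½·7·18·sin(100°)
sin(100°) ≈ 0.984808
A ≈ ½·126·0.984808 = 63·0.984808 ≈ 62.0429

Area = 62.04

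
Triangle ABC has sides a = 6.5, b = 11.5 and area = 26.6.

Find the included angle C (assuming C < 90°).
Area = ½·a·b·sin(C)  ⇒  sin(C) = 2·Area/(a·b) = 2·26.6/(6.5·11.5) = 53.2/74.75 ≈ 0.711706
C = arcsin(0.711706) ≈ 45.3739° (taking the acute solution since C < 90°)

C = 45.37°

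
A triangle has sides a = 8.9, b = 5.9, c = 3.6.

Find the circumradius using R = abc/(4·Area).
First find the area with Heron's formula.
s = (8.9 + 5.9 + 3.6)/2 = 9.2
Area = √(s(s−a)(s−b)(s−c)) = √(9.2·0.3·3.3·5.6) ≈ √51.0048 ≈ 7.14176
abc = 8.9·5.9·3.6 = 189.036
R = abc/(4·Area) ≈ 189.036/(4·7.14176) = 189.036/28.5671 ≈ 6.61727

R = 6.617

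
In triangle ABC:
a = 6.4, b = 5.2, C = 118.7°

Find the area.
Two sides and the included angle (SAS): A = ½·a·b·sin(C) = ½·6.4·5.2·sin(118.7°)
sin(118.7°) ≈ 0.877146
A ≈ ½·33.28·0.877146 = 16.64·0.877146 ≈ 14.5957

Area = 14.6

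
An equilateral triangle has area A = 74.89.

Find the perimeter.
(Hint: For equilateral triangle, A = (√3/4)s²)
A = (√3/4)s²  ⇒  s² = 4A/√3 = 4·74.89/√3 = 299.56/1.73205 ≈ 172.951
s ≈ √172.951 ≈ 13.1511
Perimeter = 3s ≈ 3·13.1511 ≈ 39.4533

Perimeter = 39.45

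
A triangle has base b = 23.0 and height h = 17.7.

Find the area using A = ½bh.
A = ½·b·h = ½·23.0·17.7 = ½·407.1 = 203.55

Area = 203.55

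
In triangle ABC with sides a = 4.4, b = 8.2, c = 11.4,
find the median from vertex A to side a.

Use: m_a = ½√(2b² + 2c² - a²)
m_a = ½√(2·8.2² + 2·11.4² − 4.4²) = ½√(2·67.24 + 2·129.96 − 19.36) = ½√(134.48 + 259.92 − 19.36) = ½√375.04
√375.04 ≈ 19.3659, so m_a ≈ 9.68297

m_a = 9.683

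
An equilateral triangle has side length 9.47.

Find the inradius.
r = Area/s with s the semi-perimeter.
Area = (√3/4)·9.47² = (√3/4)·89.6809 ≈ 0.433013·89.6809 ≈ 38.833
s = 3·9.47/2 = 14.205
r ≈ 38.833/14.205 ≈ 2.73375
(Equivalently r = side/(2√3) = 9.47/3.4641 ≈ 2.73375.)

r = 2.734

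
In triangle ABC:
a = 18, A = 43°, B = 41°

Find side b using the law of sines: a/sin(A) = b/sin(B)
a/sin(A) = b/sin(B)  ⇒  b = a·sin(B)/sin(A) = 18·sin(41°)/sin(43°)
sin(41°) ≈ 0.656059, sin(43°) ≈ 0.681998
b ≈ 18·0.656059/0.681998 ≈ 11.8091/0.681998 ≈ 17.3154

b = 17.32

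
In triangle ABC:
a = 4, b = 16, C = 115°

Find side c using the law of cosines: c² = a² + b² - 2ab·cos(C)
c² = 4² + 16² − 2·4·16·cos(115°)
cos(115°) ≈ -0.422618
c² ≈ 16 + 256 − 128·(-0.422618) ≈ 272 + 54.0951 ≈ 326.095
c ≈ √326.095 ≈ 18.0581

c = 18.06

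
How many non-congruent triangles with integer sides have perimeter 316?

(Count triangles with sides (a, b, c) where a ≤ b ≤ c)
Let a ≤ b ≤ c with a + b + c = 316. The only binding inequality is a + b > c, i.e. 316 − c > c, so c < 316/2; and c ≥ 316/3 since c is the largest side.
So 106 ≤ c ≤ 157. For each c, b runs from ⌈(316 − c)/2⌉ up to c (then a = 316 − b − c satisfies 1 ≤ a ≤ b automatically), giving c − ⌈(316 − c)/2⌉ + 1 choices.
Summing over c: 2 + 3 + 5 + 6 + … + 77 + 78  (52 terms, c = 106, …, 157) = 2080
Check (closed form: nearest integer to p²/48 for even p, (p+3)²/48 for odd p): 316²/48 = 99856/48 ≈ 2080.33 → 2080

2080 triangles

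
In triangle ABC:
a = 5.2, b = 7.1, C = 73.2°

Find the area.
Two sides and the included angle (SAS): A = ½·a·b·sin(C) = ½·5.2·7.1·sin(73.2°)
sin(73.2°) ≈ 0.957319
A ≈ ½·36.92·0.957319 = 18.46·0.957319 ≈ 17.6721

Area = 17.67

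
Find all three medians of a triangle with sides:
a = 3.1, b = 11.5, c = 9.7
Median formula: m_a = ½√(2b² + 2c² − a²) (and cyclically). a² = 9.61, b² = 132.25, c² = 94.09.
m_a = ½√(2·132.25 + 2·94.09 − 9.61) = ½√443.07 ≈ ½·21.0492 ≈ 10.5246
m_b = ½√(2·9.61 + 2·94.09 − 132.25) = ½√75.15 ≈ ½·8.66891 ≈ 4.33445
m_c = ½√(2·9.61 + 2·132.25 − 94.09) = ½√189.63 ≈ ½·13.7706 ≈ 6.88531

m_a = 10.52, m_b = 4.334, m_c = 6.885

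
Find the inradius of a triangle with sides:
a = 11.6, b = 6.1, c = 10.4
r = Area/s where s is the semi-perimeter.
s = (11.6 + 6.1 + 10.4)/2 = 28.1/2 = 14.05
Area = √(s(s−a)(s−b)(s−c)) = √(14.05·2.45·7.95·3.65) ≈ √998.855 ≈ 31.6047
r ≈ 31.6047/14.05 ≈ 2.24944

r = 2.249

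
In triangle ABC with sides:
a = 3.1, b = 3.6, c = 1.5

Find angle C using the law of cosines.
c² = a² + b² − 2ab·cos(C)  ⇒  cos(C) = (a² + b² − c²)/(2ab)
cos(C) = (3.1² + 3.6² − 1.5²)/(2·3.1·3.6) = (9.61 + 12.96 − 2.25)/22.32 = 20.32/22.32 ≈ 0.910394
C = arccos(0.910394) ≈ 24.4401°

C = 24.44°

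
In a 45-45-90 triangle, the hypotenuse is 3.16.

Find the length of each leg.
In a 45-45-90 triangle hypotenuse = leg·√2, so leg = hypotenuse/√2.
Leg = 3.16/√2 ≈ 3.16/1.41421 ≈ 2.23446

Each leg = 2.234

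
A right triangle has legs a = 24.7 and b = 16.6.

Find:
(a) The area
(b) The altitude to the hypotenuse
(a) The legs are perpendicular, so Area = ½·a·b = ½·24.7·16.6 = ½·410.02 = 205.01
(b) Hypotenuse c = √(a² + b²) = √(610.09 + 275.56) = √885.65 ≈ 29.7599
    Area = ½·c·h_c  ⇒  h_c = 2·Area/c = 410.02/29.7599 ≈ 13.7776

Area = 205.01, h_c = 13.78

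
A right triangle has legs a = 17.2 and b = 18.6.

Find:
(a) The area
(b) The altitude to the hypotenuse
(a) The legs are perpendicular, so Area = ½·a·b = ½·17.2·18.6 = ½·319.92 = 159.96
(b) Hypotenuse c = √(a² + b²) = √(295.84 + 345.96) = √641.8 ≈ 25.3338
    Area = ½·c·h_c  ⇒  h_c = 2·Area/c = 319.92/25.3338 ≈ 12.6282

Area = 159.96, h_c = 12.63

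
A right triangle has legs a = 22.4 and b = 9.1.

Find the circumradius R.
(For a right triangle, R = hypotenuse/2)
Hypotenuse c = √(a² + b²) = √(501.76 + 82.81) = √584.57 ≈ 24.1779
R = c/2 ≈ 24.1779/2 ≈ 12.0889

R = 12.09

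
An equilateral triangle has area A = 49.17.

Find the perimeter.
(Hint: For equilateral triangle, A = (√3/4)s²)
A = (√3/4)s²  ⇒  s² = 4A/√3 = 4·49.17/√3 = 196.68/1.73205 ≈ 113.553
s ≈ √113.553 ≈ 10.6561
Perimeter = 3s ≈ 3·10.6561 ≈ 31.9684

Perimeter = 31.97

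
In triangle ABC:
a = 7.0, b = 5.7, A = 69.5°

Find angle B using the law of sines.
a/sin(A) = b/sin(B)  ⇒  sin(B) = b·sin(A)/a = 5.7·sin(69.5°)/7.0
sin(69.5°) ≈ 0.936672
sin(B) ≈ 5.7·0.936672/7.0 ≈ 5.33903/7.0 ≈ 0.762719
B = arcsin(0.762719) ≈ 49.7045°
(Since b ≤ a we need B ≤ A, so the obtuse alternative 180° − 49.7045° ≈ 130.296° is rejected.)

B = 49.7°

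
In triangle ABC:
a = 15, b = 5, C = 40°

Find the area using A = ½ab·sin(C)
A = ½·a·b·sin(C) = ½·15·5·sin(40°)
sin(40°) ≈ 0.642788
A ≈ ½·75·0.642788 = 37.5·0.642788 ≈ 24.1045

Area = 24.1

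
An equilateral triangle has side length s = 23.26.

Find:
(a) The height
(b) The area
(a) The height splits the triangle into two 30-60-90 halves: h = s·√3/2 = 23.26·1.73205/2 ≈ 40.2875/2 ≈ 20.1438
(b) Area = (√3/4)·s² = (√3/4)·23.26² = (√3/4)·541.0276 ≈ 0.433013·541.0276 ≈ 234.272

Height = 20.14, Area = 234.3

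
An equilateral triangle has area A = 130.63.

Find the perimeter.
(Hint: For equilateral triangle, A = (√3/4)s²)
A = (√3/4)s²  ⇒  s² = 4A/√3 = 4·130.63/√3 = 522.52/1.73205 ≈ 301.677
s ≈ √301.677 ≈ 17.3689
Perimeter = 3s ≈ 3·17.3689 ≈ 52.1066

Perimeter = 52.11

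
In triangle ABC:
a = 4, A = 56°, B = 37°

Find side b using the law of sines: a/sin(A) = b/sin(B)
a/sin(A) = b/sin(B)  ⇒  b = a·sin(B)/sin(A) = 4·sin(37°)/sin(56°)
sin(37°) ≈ 0.601815, sin(56°) ≈ 0.829038
b ≈ 4·0.601815/0.829038 ≈ 2.40726/0.829038 ≈ 2.90368

b = 2.904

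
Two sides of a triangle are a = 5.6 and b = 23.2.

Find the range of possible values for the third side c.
Triangle inequality: |a − b| < c < a + b
|a − b| = |5.6 − 23.2| = 17.6
a + b = 5.6 + 23.2 = 28.8

17.6 < c < 28.8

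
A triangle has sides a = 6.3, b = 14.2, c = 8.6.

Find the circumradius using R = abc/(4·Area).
First find the area with Heron's formula.
s = (6.3 + 14.2 + 8.6)/2 = 14.55
Area = √(s(s−a)(s−b)(s−c)) = √(14.55·8.25·0.35·5.95) ≈ √249.978 ≈ 15.8107
abc = 6.3·14.2·8.6 = 769.356
R = abc/(4·Area) ≈ 769.356/(4·15.8107) = 769.356/63.2428 ≈ 12.1651

R = 12.17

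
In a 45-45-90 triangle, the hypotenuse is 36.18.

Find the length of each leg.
In a 45-45-90 triangle hypotenuse = leg·√2, so leg = hypotenuse/√2.
Leg = 36.18/√2 ≈ 36.18/1.41421 ≈ 25.5831

Each leg = 25.58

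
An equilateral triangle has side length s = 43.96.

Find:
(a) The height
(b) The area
(a) The height splits the triangle into two 30-60-90 halves: h = s·√3/2 = 43.96·1.73205/2 ≈ 76.141/2 ≈ 38.0705
(b) Area = (√3/4)·s² = (√3/4)·43.96² = (√3/4)·1932.4816 ≈ 0.433013·1932.4816 ≈ 836.789

Height = 38.07, Area = 836.8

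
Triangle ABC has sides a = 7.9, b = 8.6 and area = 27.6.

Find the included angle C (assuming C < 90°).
Area = ½·a·b·sin(C)  ⇒  sin(C) = 2·Area/(a·b) = 2·27.6/(7.9·8.6) = 55.2/67.94 ≈ 0.812482
C = arcsin(0.812482) ≈ 54.3391° (taking the acute solution since C < 90°)

C = 54.34°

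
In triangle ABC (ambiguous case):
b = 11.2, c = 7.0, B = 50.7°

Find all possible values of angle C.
b/sin(B) = c/sin(C)  ⇒  sin(C) = c·sin(B)/b = 7.0·sin(50.7°)/11.2
sin(50.7°) ≈ 0.77384
sin(C) ≈ 7.0·0.77384/11.2 ≈ 5.41688/11.2 ≈ 0.48365
Candidate 1: C₁ = arcsin(0.48365) ≈ 28.9241°  →  A = 180° − 50.7° − 28.9241° ≈ 100.376° > 0, valid
Candidate 2: C₂ = 180° − C₁ ≈ 151.076°  →  A = 180° − 50.7° − 151.076° ≈ -21.7759° ≤ 0, not a valid triangle

C = 28.92° (one solution)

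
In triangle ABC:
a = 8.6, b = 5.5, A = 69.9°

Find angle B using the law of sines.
a/sin(A) = b/sin(B)  ⇒  sin(B) = b·sin(A)/a = 5.5·sin(69.9°)/8.6
sin(69.9°) ≈ 0.939094
sin(B) ≈ 5.5·0.939094/8.6 ≈ 5.16502/8.6 ≈ 0.600584
B = arcsin(0.600584) ≈ 36.9117°
(Since b ≤ a we need B ≤ A, so the obtuse alternative 180° − 36.9117° ≈ 143.088° is rejected.)

B = 36.91°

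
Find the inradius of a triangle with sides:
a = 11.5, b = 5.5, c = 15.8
r = Area/s where s is the semi-perimeter.
s = (11.5 + 5.5 + 15.8)/2 = 32.8/2 = 16.4
Area = √(s(s−a)(s−b)(s−c)) = √(16.4·4.9·10.9·0.6) ≈ √525.554 ≈ 22.925
r ≈ 22.925/16.4 ≈ 1.39786

r = 1.398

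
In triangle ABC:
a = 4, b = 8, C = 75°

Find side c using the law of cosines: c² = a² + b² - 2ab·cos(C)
c² = 4² + 8² − 2·4·8·cos(75°)
cos(75°) ≈ 0.258819
c² ≈ 16 + 64 − 64·(0.258819) ≈ 80 − 16.5644 ≈ 63.4356
c ≈ √63.4356 ≈ 7.96465

c = 7.965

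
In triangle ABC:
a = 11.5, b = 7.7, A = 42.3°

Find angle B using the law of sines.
a/sin(A) = b/sin(B)  ⇒  sin(B) = b·sin(A)/a = 7.7·sin(42.3°)/11.5
sin(42.3°) ≈ 0.673013
sin(B) ≈ 7.7·0.673013/11.5 ≈ 5.1822/11.5 ≈ 0.450626
B = arcsin(0.450626) ≈ 26.7838°
(Since b ≤ a we need B ≤ A, so the obtuse alternative 180° − 26.7838° ≈ 153.216° is rejected.)

B = 26.78°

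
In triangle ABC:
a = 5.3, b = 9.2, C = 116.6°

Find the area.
Two sides and the included angle (SAS): A = ½·a·b·sin(C) = ½·5.3·9.2·sin(116.6°)
sin(116.6°) ≈ 0.894154
A ≈ ½·48.76·0.894154 = 24.38·0.894154 ≈ 21.7995

Area = 21.8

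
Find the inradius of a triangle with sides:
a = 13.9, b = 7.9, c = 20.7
r = Area/s where s is the semi-perimeter.
s = (13.9 + 7.9 + 20.7)/2 = 42.5/2 = 21.25
Area = √(s(s−a)(s−b)(s−c)) = √(21.25·7.35·13.35·0.55) ≈ √1146.81 ≈ 33.8645
r ≈ 33.8645/21.25 ≈ 1.59363

r = 1.594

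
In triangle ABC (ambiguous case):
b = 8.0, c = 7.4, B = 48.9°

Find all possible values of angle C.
b/sin(B) = c/sin(C)  ⇒  sin(C) = c·sin(B)/b = 7.4·sin(48.9°)/8.0
sin(48.9°) ≈ 0.753563
sin(C) ≈ 7.4·0.753563/8.0 ≈ 5.57637/8.0 ≈ 0.697046
Candidate 1: C₁ = arcsin(0.697046) ≈ 44.1905°  →  A = 180° − 48.9° − 44.1905° ≈ 86.9095° > 0, valid
Candidate 2: C₂ = 180° − C₁ ≈ 135.81°  →  A = 180° − 48.9° − 135.81° ≈ -4.7095° ≤ 0, not a valid triangle

C = 44.19° (one solution)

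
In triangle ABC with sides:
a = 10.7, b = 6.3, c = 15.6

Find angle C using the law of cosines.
c² = a² + b² − 2ab·cos(C)  ⇒  cos(C) = (a² + b² − c²)/(2ab)
cos(C) = (10.7² + 6.3² − 15.6²)/(2·10.7·6.3) = (114.49 + 39.69 − 243.36)/134.82 = -89.18/134.82 ≈ -0.661475
C = arccos(-0.661475) ≈ 131.412°

C = 131.4°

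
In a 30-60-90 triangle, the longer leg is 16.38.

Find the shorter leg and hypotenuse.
In a 30-60-90 triangle the sides are in ratio 1 : √3 : 2, so short leg = long leg/√3 and hypotenuse = 2·(short leg).
Short leg = 16.38/√3 ≈ 16.38/1.73205 ≈ 9.457
Hypotenuse = 2·9.457 ≈ 18.914

Short leg = 9.457, Hypotenuse = 18.91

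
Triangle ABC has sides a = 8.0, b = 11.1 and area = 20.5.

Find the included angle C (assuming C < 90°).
Area = ½·a·b·sin(C)  ⇒  sin(C) = 2·Area/(a·b) = 2·20.5/(8.0·11.1) = 41/88.8 ≈ 0.461712
C = arcsin(0.461712) ≈ 27.4976° (taking the acute solution since C < 90°)

C = 27.5°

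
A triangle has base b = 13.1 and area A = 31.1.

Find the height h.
A = ½·b·h  ⇒  h = 2A/b = 2·31.1/13.1 = 62.2/13.1 ≈ 4.74809

h = 4.748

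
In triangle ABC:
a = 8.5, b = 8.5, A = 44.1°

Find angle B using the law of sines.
a/sin(A) = b/sin(B)  ⇒  sin(B) = b·sin(A)/a = 8.5·sin(44.1°)/8.5
sin(44.1°) ≈ 0.695913
sin(B) ≈ 8.5·0.695913/8.5 ≈ 5.91526/8.5 ≈ 0.695913
B = arcsin(0.695913) ≈ 44.1°
(Since b ≤ a we need B ≤ A, so the obtuse alternative 180° − 44.1° ≈ 135.9° is rejected.)

B = 44.1°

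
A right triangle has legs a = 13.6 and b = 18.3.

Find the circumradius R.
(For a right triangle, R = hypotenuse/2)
Hypotenuse c = √(a² + b²) = √(184.96 + 334.89) = √519.85 ≈ 22.8002
R = c/2 ≈ 22.8002/2 ≈ 11.4001

R = 11.4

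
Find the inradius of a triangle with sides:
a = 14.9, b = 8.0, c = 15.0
r = Area/s where s is the semi-perimeter.
s = (14.9 + 8.0 + 15.0)/2 = 37.9/2 = 18.95
Area = √(s(s−a)(s−b)(s−c)) = √(18.95·4.05·10.95·3.95) ≈ √3319.52 ≈ 57.6153
r ≈ 57.6153/18.95 ≈ 3.04038

r = 3.04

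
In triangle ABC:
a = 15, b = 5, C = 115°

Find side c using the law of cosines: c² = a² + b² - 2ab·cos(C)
c² = 15² + 5² − 2·15·5·cos(115°)
cos(115°) ≈ -0.422618
c² ≈ 225 + 25 − 150·(-0.422618) ≈ 250 + 63.3927 ≈ 313.393
c ≈ √313.393 ≈ 17.7029

c = 17.7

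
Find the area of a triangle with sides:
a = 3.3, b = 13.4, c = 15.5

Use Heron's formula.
s = (3.3 + 13.4 + 15.5)/2 = 32.2/2 = 16.1
s − a = 12.8, s − b = 2.7, s − c = 0.6
s(s−a)(s−b)(s−c) = 16.1·12.8·2.7·0.6 ≈ 333.85
Area = √333.85 ≈ 18.2716

Area = 18.27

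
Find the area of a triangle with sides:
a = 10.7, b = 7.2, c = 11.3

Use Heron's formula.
s = (10.7 + 7.2 + 11.3)/2 = 29.2/2 = 14.6
s − a = 3.9, s − b = 7.4, s − c = 3.3
s(s−a)(s−b)(s−c) = 14.6·3.9·7.4·3.3 ≈ 1390.47
Area = √1390.47 ≈ 37.2891

Area = 37.29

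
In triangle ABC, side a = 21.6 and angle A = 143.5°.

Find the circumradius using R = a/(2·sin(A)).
R = a/(2·sin(A)) = 21.6/(2·sin(143.5°))
sin(143.5°) ≈ 0.594823
R ≈ 21.6/(2·0.594823) = 21.6/1.18965 ≈ 18.1567

R = 18.16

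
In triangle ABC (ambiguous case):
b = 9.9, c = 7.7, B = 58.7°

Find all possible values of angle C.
b/sin(B) = c/sin(C)  ⇒  sin(C) = c·sin(B)/b = 7.7·sin(58.7°)/9.9
sin(58.7°) ≈ 0.854459
sin(C) ≈ 7.7·0.854459/9.9 ≈ 6.57933/9.9 ≈ 0.664579
Candidate 1: C₁ = arcsin(0.664579) ≈ 41.65°  →  A = 180° − 58.7° − 41.65° ≈ 79.65° > 0, valid
Candidate 2: C₂ = 180° − C₁ ≈ 138.35°  →  A = 180° − 58.7° − 138.35° ≈ -17.05° ≤ 0, not a valid triangle

C = 41.65° (one solution)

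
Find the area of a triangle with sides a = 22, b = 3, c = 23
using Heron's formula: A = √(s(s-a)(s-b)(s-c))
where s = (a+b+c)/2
s = (22 + 3 + 23)/2 = 48/2 = 24
s − a = 2, s − b = 21, s − c = 1
s(s−a)(s−b)(s−c) = 24·2·21·1 = 1008
Area = √1008 ≈ 31.749

s = 24.0, Area = 31.75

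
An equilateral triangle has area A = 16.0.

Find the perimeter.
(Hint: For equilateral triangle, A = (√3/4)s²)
A = (√3/4)s²  ⇒  s² = 4A/√3 = 4·16.0/√3 = 64/1.73205 ≈ 36.9504
s ≈ √36.9504 ≈ 6.07869
Perimeter = 3s ≈ 3·6.07869 ≈ 18.2361

Perimeter = 18.24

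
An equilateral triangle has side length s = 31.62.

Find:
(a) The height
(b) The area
(a) The height splits the triangle into two 30-60-90 halves: h = s·√3/2 = 31.62·1.73205/2 ≈ 54.7674/2 ≈ 27.3837
(b) Area = (√3/4)·s² = (√3/4)·31.62² = (√3/4)·999.8244 ≈ 0.433013·999.8244 ≈ 432.937

Height = 27.38, Area = 432.9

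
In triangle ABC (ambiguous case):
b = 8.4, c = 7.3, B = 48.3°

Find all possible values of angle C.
b/sin(B) = c/sin(C)  ⇒  sin(C) = c·sin(B)/b = 7.3·sin(48.3°)/8.4
sin(48.3°) ≈ 0.746638
sin(C) ≈ 7.3·0.746638/8.4 ≈ 5.45046/8.4 ≈ 0.648864
Candidate 1: C₁ = arcsin(0.648864) ≈ 40.456°  →  A = 180° − 48.3° − 40.456° ≈ 91.244° > 0, valid
Candidate 2: C₂ = 180° − C₁ ≈ 139.544°  →  A = 180° − 48.3° − 139.544° ≈ -7.844° ≤ 0, not a valid triangle

C = 40.46° (one solution)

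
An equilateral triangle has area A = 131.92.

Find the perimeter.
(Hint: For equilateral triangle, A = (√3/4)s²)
A = (√3/4)s²  ⇒  s² = 4A/√3 = 4·131.92/√3 = 527.68/1.73205 ≈ 304.656
s ≈ √304.656 ≈ 17.4544
Perimeter = 3s ≈ 3·17.4544 ≈ 52.3632

Perimeter = 52.36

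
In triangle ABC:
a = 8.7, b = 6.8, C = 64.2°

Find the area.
Two sides and the included angle (SAS): A = ½·a·b·sin(C) = ½·8.7·6.8·sin(64.2°)
sin(64.2°) ≈ 0.900319
A ≈ ½·59.16·0.900319 = 29.58·0.900319 ≈ 26.6314

Area = 26.63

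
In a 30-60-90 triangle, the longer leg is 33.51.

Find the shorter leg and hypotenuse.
In a 30-60-90 triangle the sides are in ratio 1 : √3 : 2, so short leg = long leg/√3 and hypotenuse = 2·(short leg).
Short leg = 33.51/√3 ≈ 33.51/1.73205 ≈ 19.347
Hypotenuse = 2·19.347 ≈ 38.694

Short leg = 19.35, Hypotenuse = 38.69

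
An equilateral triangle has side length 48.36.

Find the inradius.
r = Area/s with s the semi-perimeter.
Area = (√3/4)·48.36² = (√3/4)·2338.6896 ≈ 0.433013·2338.6896 ≈ 1012.68
s = 3·48.36/2 = 72.54
r ≈ 1012.68/72.54 ≈ 13.9603
(Equivalently r = side/(2√3) = 48.36/3.4641 ≈ 13.9603.)

r = 13.96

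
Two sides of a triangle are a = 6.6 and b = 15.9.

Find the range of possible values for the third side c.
Triangle inequality: |a − b| < c < a + b
|a − b| = |6.6 − 15.9| = 9.3
a + b = 6.6 + 15.9 = 22.5

9.3 < c < 22.5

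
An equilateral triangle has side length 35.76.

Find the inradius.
r = Area/s with s the semi-perimeter.
Area = (√3/4)·35.76² = (√3/4)·1278.7776 ≈ 0.433013·1278.7776 ≈ 553.727
s = 3·35.76/2 = 53.64
r ≈ 553.727/53.64 ≈ 10.323
(Equivalently r = side/(2√3) = 35.76/3.4641 ≈ 10.323.)

r = 10.32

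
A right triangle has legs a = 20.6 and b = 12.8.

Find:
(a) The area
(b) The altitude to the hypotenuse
(a) The legs are perpendicular, so Area = ½·a·b = ½·20.6·12.8 = ½·263.68 = 131.84
(b) Hypotenuse c = √(a² + b²) = √(424.36 + 163.84) = √588.2 ≈ 24.2528
    Area = ½·c·h_c  ⇒  h_c = 2·Area/c = 263.68/24.2528 ≈ 10.8721

Area = 131.84, h_c = 10.87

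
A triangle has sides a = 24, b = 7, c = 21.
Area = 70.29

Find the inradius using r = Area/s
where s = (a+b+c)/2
s = (24 + 7 + 21)/2 = 52/2 = 26
r = Area/s = 70.29/26 ≈ 2.70346

r = 2.703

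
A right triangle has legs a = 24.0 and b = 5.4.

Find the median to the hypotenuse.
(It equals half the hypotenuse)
Hypotenuse c = √(a² + b²) = √(576 + 29.16) = √605.16 ≈ 24.6
Median to hypotenuse = c/2 ≈ 24.6/2 ≈ 12.3

Median = 12.3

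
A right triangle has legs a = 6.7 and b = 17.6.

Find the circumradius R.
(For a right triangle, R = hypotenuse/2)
Hypotenuse c = √(a² + b²) = √(44.89 + 309.76) = √354.65 ≈ 18.8322
R = c/2 ≈ 18.8322/2 ≈ 9.41608

R = 9.416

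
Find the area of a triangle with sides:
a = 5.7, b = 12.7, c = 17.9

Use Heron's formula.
s = (5.7 + 12.7 + 17.9)/2 = 36.3/2 = 18.15
s − a = 12.45, s − b = 5.45, s − c = 0.25
s(s−a)(s−b)(s−c) = 18.15·12.45·5.45·0.25 ≈ 307.881
Area = √307.881 ≈ 17.5465

Area = 17.55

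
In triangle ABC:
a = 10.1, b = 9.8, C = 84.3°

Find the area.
Two sides and the included angle (SAS): A = ½·a·b·sin(C) = ½·10.1·9.8·sin(84.3°)
sin(84.3°) ≈ 0.995056
A ≈ ½·98.98·0.995056 = 49.49·0.995056 ≈ 49.2453

Area = 49.25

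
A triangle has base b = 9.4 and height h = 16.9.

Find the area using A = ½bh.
A = ½·b·h = ½·9.4·16.9 = ½·158.86 = 79.43

Area = 79.43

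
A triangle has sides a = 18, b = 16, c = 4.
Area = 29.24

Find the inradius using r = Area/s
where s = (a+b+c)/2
s = (18 + 16 + 4)/2 = 38/2 = 19
r = Area/s = 29.24/19 ≈ 1.53895

r = 1.539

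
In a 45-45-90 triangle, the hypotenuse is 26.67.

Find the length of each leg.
In a 45-45-90 triangle hypotenuse = leg·√2, so leg = hypotenuse/√2.
Leg = 26.67/√2 ≈ 26.67/1.41421 ≈ 18.8585

Each leg = 18.86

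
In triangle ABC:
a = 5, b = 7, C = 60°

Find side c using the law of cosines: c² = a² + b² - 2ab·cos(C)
c² = 5² + 7² − 2·5·7·cos(60°)
cos(60°) ≈ 0.5
c² ≈ 25 + 49 − 70·(0.5) ≈ 74 − 35 ≈ 39
c ≈ √39 ≈ 6.245

c = 6.245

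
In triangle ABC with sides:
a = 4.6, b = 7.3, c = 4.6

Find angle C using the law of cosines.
c² = a² + b² − 2ab·cos(C)  ⇒  cos(C) = (a² + b² − c²)/(2ab)
cos(C) = (4.6² + 7.3² − 4.6²)/(2·4.6·7.3) = (21.16 + 53.29 − 21.16)/67.16 = 53.29/67.16 ≈ 0.793478
C = arccos(0.793478) ≈ 37.4882°

C = 37.49°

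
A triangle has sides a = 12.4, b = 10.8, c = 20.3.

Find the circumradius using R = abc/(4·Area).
First find the area with Heron's formula.
s = (12.4 + 10.8 + 20.3)/2 = 21.75
Area = √(s(s−a)(s−b)(s−c)) = √(21.75·9.35·10.95·1.45) ≈ √3228.89 ≈ 56.8233
abc = 12.4·10.8·20.3 = 2718.576
R = abc/(4·Area) ≈ 2718.576/(4·56.8233) = 2718.576/227.293 ≈ 11.9607

R = 11.96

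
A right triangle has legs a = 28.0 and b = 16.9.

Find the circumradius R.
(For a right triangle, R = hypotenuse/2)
Hypotenuse c = √(a² + b²) = √(784 + 285.61) = √1069.61 ≈ 32.7049
R = c/2 ≈ 32.7049/2 ≈ 16.3524

R = 16.35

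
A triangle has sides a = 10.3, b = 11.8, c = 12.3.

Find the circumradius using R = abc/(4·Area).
First find the area with Heron's formula.
s = (10.3 + 11.8 + 12.3)/2 = 17.2
Area = √(s(s−a)(s−b)(s−c)) = √(17.2·6.9·5.4·4.9) ≈ √3140.27 ≈ 56.0381
abc = 10.3·11.8·12.3 = 1494.942
R = abc/(4·Area) ≈ 1494.942/(4·56.0381) = 1494.942/224.153 ≈ 6.66931

R = 6.669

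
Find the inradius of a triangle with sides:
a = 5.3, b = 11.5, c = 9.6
r = Area/s where s is the semi-perimeter.
s = (5.3 + 11.5 + 9.6)/2 = 26.4/2 = 13.2
Area = √(s(s−a)(s−b)(s−c)) = √(13.2·7.9·1.7·3.6) ≈ √638.194 ≈ 25.2625
r ≈ 25.2625/13.2 ≈ 1.91383

r = 1.914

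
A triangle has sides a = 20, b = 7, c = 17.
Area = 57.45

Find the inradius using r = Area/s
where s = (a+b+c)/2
s = (20 + 7 + 17)/2 = 44/2 = 22
r = Area/s = 57.45/22 ≈ 2.61136

r = 2.611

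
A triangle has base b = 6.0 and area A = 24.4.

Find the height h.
A = ½·b·h  ⇒  h = 2A/b = 2·24.4/6.0 = 48.8/6.0 ≈ 8.13333

h = 8.133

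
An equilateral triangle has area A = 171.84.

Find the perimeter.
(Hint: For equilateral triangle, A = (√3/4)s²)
A = (√3/4)s²  ⇒  s² = 4A/√3 = 4·171.84/√3 = 687.36/1.73205 ≈ 396.847
s ≈ √396.847 ≈ 19.921
Perimeter = 3s ≈ 3·19.921 ≈ 59.7631

Perimeter = 59.76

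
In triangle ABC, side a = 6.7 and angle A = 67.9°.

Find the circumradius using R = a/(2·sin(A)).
R = a/(2·sin(A)) = 6.7/(2·sin(67.9°))
sin(67.9°) ≈ 0.926529
R ≈ 6.7/(2·0.926529) = 6.7/1.85306 ≈ 3.61565

R = 3.616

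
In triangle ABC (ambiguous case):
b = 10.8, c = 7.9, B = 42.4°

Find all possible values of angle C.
b/sin(B) = c/sin(C)  ⇒  sin(C) = c·sin(B)/b = 7.9·sin(42.4°)/10.8
sin(42.4°) ≈ 0.674302
sin(C) ≈ 7.9·0.674302/10.8 ≈ 5.32699/10.8 ≈ 0.49324
Candidate 1: C₁ = arcsin(0.49324) ≈ 29.5537°  →  A = 180° − 42.4° − 29.5537° ≈ 108.046° > 0, valid
Candidate 2: C₂ = 180° − C₁ ≈ 150.446°  →  A = 180° − 42.4° − 150.446° ≈ -12.8463° ≤ 0, not a valid triangle

C = 29.55° (one solution)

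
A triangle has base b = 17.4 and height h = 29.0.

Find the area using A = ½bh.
A = ½·b·h = ½·17.4·29.0 = ½·504.6 = 252.3

Area = 252.3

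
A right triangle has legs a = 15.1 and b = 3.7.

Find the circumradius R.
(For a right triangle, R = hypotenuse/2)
Hypotenuse c = √(a² + b²) = √(228.01 + 13.69) = √241.7 ≈ 15.5467
R = c/2 ≈ 15.5467/2 ≈ 7.77335

R = 7.773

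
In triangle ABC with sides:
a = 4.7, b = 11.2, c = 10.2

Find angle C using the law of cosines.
c² = a² + b² − 2ab·cos(C)  ⇒  cos(C) = (a² + b² − c²)/(2ab)
cos(C) = (4.7² + 11.2² − 10.2²)/(2·4.7·11.2) = (22.09 + 125.44 − 104.04)/105.28 = 43.49/105.28 ≈ 0.413089
C = arccos(0.413089) ≈ 65.601°

C = 65.6°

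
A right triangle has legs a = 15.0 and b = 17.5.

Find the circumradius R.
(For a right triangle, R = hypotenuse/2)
Hypotenuse c = √(a² + b²) = √(225 + 306.25) = √531.25 ≈ 23.0489
R = c/2 ≈ 23.0489/2 ≈ 11.5244

R = 11.52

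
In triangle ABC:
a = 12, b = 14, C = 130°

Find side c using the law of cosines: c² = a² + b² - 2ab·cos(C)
c² = 12² + 14² − 2·12·14·cos(130°)
cos(130°) ≈ -0.642788
c² ≈ 144 + 196 − 336·(-0.642788) ≈ 340 + 215.977 ≈ 555.977
c ≈ √555.977 ≈ 23.5792

c = 23.58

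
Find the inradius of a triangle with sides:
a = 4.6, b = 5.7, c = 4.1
r = Area/s where s is the semi-perimeter.
s = (4.6 + 5.7 + 4.1)/2 = 14.4/2 = 7.2
Area = √(s(s−a)(s−b)(s−c)) = √(7.2·2.6·1.5·3.1) ≈ √87.048 ≈ 9.32995
r ≈ 9.32995/7.2 ≈ 1.29583

r = 1.296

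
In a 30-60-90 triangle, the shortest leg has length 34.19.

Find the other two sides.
In a 30-60-90 triangle the sides are in ratio 1 : √3 : 2 (short leg : long leg : hypotenuse).
Long leg = 34.19·√3 ≈ 34.19·1.73205 ≈ 59.2188
Hypotenuse = 2·34.19 = 68.38

Long leg = 34.19√3 = 59.22, Hypotenuse = 68.38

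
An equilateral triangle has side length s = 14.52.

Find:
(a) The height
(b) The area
(a) The height splits the triangle into two 30-60-90 halves: h = s·√3/2 = 14.52·1.73205/2 ≈ 25.1494/2 ≈ 12.5747
(b) Area = (√3/4)·s² = (√3/4)·14.52² = (√3/4)·210.8304 ≈ 0.433013·210.8304 ≈ 91.2922

Height = 12.57, Area = 91.29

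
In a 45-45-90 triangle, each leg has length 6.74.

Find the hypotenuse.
In a 45-45-90 triangle the sides are in ratio 1 : 1 : √2, so hypotenuse = leg·√2.
Hypotenuse = 6.74·√2 ≈ 6.74·1.41421 ≈ 9.5318

Hypotenuse = 6.74√2 = 9.532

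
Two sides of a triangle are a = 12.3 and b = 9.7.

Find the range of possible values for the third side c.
Triangle inequality: |a − b| < c < a + b
|a − b| = |12.3 − 9.7| = 2.6
a + b = 12.3 + 9.7 = 22

2.6 < c < 22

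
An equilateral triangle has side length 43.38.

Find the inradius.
r = Area/s with s the semi-perimeter.
Area = (√3/4)·43.38² = (√3/4)·1881.8244 ≈ 0.433013·1881.8244 ≈ 814.854
s = 3·43.38/2 = 65.07
r ≈ 814.854/65.07 ≈ 12.5227
(Equivalently r = side/(2√3) = 43.38/3.4641 ≈ 12.5227.)

r = 12.52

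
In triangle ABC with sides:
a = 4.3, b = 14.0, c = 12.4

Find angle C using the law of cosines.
c² = a² + b² − 2ab·cos(C)  ⇒  cos(C) = (a² + b² − c²)/(2ab)
cos(C) = (4.3² + 14.0² − 12.4²)/(2·4.3·14.0) = (18.49 + 196 − 153.76)/120.4 = 60.73/120.4 ≈ 0.504402
C = arccos(0.504402) ≈ 59.7083°

C = 59.71°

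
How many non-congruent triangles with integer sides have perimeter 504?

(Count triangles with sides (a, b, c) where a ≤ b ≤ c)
Let a ≤ b ≤ c with a + b + c = 504. The only binding inequality is a + b > c, i.e. 504 − c > c, so c < 504/2; and c ≥ 504/3 since c is the largest side.
So 168 ≤ c ≤ 251. For each c, b runs from ⌈(504 − c)/2⌉ up to c (then a = 504 − b − c satisfies 1 ≤ a ≤ b automatically), giving c − ⌈(504 − c)/2⌉ + 1 choices.
Summing over c: 1 + 2 + 4 + 5 + … + 124 + 125  (84 terms, c = 168, …, 251) = 5292
Check (closed form: nearest integer to p²/48 for even p, (p+3)²/48 for odd p): 504²/48 = 254016/48 ≈ 5292.00 → 5292

5292 triangles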